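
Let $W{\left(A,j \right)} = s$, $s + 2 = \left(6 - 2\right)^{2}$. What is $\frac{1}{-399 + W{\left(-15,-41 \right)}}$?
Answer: $- \frac{1}{385} \approx -0.0025974$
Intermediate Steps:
$s = 14$ ($s = -2 + \left(6 - 2\right)^{2} = -2 + 4^{2} = -2 + 16 = 14$)
$W{\left(A,j \right)} = 14$
$\frac{1}{-399 + W{\left(-15,-41 \right)}} = \frac{1}{-399 + 14} = \frac{1}{-385} = - \frac{1}{385}$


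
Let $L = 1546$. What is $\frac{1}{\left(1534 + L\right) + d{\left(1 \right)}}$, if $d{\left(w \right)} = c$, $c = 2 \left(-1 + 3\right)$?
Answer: $\frac{1}{3084} \approx 0.00032425$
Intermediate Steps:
$c = 4$ ($c = 2 \cdot 2 = 4$)
$d{\left(w \right)} = 4$
$\frac{1}{\left(1534 + L\right) + d{\left(1 \right)}} = \frac{1}{\left(1534 + 1546\right) + 4} = \frac{1}{3080 + 4} = \frac{1}{3084}$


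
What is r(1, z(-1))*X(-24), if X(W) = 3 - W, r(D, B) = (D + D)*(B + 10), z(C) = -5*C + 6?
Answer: 1134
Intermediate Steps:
z(C) = 6 - 5*C
r(D, B) = 2*D*(10 + B) (r(D, B) = (2*D)*(10 + B) = 2*D*(10 + B))
r(1, z(-1))*X(-24) = (2*1*(10 + (6 - 5*(-1))))*(3 - 1*(-24)) = (2*1*(10 + (6 + 5)))*(3 + 24) = (2*1*(10 + 11))*27 = (2*1*21)*27 = 42*27 = 1134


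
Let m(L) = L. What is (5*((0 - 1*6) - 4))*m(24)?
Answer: -1200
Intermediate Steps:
(5*((0 - 1*6) - 4))*m(24) = (5*((0 - 1*6) - 4))*24 = (5*((0 - 6) - 4))*24 = (5*(-6 - 4))*24 = (5*(-10))*24 = -50*24 = -1200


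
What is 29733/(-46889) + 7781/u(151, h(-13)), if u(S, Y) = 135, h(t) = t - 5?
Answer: 360829354/6330015 ≈ 57.003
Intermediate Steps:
h(t) = -5 + t
29733/(-46889) + 7781/u(151, h(-13)) = 29733/(-46889) + 7781/135 = 29733*(-1/46889) + 7781*(1/135) = -29733/46889 + 7781/135 = 360829354/6330015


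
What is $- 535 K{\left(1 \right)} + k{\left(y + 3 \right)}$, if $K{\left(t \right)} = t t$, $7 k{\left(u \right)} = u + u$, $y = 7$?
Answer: $- \frac{3725}{7} \approx -532.14$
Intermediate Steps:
$k{\left(u \right)} = \frac{2 u}{7}$ ($k{\left(u \right)} = \frac{u + u}{7} = \frac{2 u}{7}$)
$K{\left(t \right)} = t^{2}$
$- 535 K{\left(1 \right)} + k{\left(y + 3 \right)} = - 535 \cdot 1^{2} + \frac{2 \left(7 + 3\right)}{7} = \left(-535\right) 1 + \frac{2}{7} \cdot 10 = -535 + \frac{20}{7} = - \frac{3725}{7}$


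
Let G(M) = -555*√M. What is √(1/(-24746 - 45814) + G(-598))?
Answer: √(-10 - 391608000*I*√598)/840 ≈ 82.377 - 82.377*I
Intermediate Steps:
√(1/(-24746 - 45814) + G(-598)) = √(1/(-24746 - 45814) - 555*I*√598) = √(1/(-70560) - 555*I*√598) = √(-1/70560 - 555*I*√598)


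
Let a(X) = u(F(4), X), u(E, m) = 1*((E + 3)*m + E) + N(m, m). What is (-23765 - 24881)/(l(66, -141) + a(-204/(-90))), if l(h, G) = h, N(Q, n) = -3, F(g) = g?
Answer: -729690/1243 ≈ -587.04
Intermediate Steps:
u(E, m) = -3 + E + m*(3 + E) (u(E, m) = 1*((E + 3)*m + E) - 3 = 1*((3 + E)*m + E) - 3 = 1*(m*(3 + E) + E) - 3 = 1*(E + m*(3 + E)) - 3 = (E + m*(3 + E)) - 3 = -3 + E + m*(3 + E))
a(X) = 1 + 7*X (a(X) = -3 + 4 + 3*X + 4*X = 1 + 7*X)
(-23765 - 24881)/(l(66, -141) + a(-204/(-90))) = (-23765 - 24881)/(66 + (1 + 7*(-204/(-90)))) = -48646/(66 + (1 + 7*(-204*(-1/90)))) = -48646/(66 + (1 + 7*(34/15))) = -48646/(66 + (1 + 238/15)) = -48646/(66 + 253/15) = -48646/1243/15 = -48646*15/1243 = -729690/1243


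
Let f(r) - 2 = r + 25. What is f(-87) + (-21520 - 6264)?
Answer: -27844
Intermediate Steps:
f(r) = 27 + r (f(r) = 2 + (r + 25) = 2 + (25 + r) = 27 + r)
f(-87) + (-21520 - 6264) = (27 - 87) + (-21520 - 6264) = -60 - 27784 = -27844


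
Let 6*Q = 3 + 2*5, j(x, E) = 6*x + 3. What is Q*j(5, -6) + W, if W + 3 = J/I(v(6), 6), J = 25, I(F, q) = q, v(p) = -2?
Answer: 218/3 ≈ 72.667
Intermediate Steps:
j(x, E) = 3 + 6*x
Q = 13/6 (Q = (3 + 2*5)/6 = (3 + 10)/6 = (⅙)*13 = 13/6 ≈ 2.1667)
W = 7/6 (W = -3 + 25/6 = 7/6 ≈ 1.1667)
Q*j(5, -6) + W = 13*(3 + 6*5)/6 + 7/6 = 13*(3 + 30)/6 + 7/6 = (13/6)*33 + 7/6 = 143/2 + 7/6 = 218/3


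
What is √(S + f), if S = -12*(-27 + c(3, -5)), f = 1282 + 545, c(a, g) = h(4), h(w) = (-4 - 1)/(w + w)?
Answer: √8634/2 ≈ 46.460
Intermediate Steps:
h(w) = -5/(2*w) (h(w) = -5*1/(2*w) = -5/(2*w))
c(a, g) = -5/8 (c(a, g) = -5/2/4 = -5/2*¼ = -5/8)
f = 1827
S = 663/2 (S = -12*(-27 - 5/8) = -12*(-221/8) = 663/2 ≈ 331.50)
√(S + f) = √(663/2 + 1827) = √(4317/2) = √8634/2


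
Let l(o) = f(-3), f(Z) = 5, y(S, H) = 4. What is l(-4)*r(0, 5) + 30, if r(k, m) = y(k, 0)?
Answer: 50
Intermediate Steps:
r(k, m) = 4
l(o) = 5
l(-4)*r(0, 5) + 30 = 5*4 + 30 = 20 + 30 = 50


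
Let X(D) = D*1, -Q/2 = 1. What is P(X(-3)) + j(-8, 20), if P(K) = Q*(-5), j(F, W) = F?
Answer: 2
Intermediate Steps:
Q = -2 (Q = -2*1 = -2)
X(D) = D
P(K) = 10 (P(K) = -2*(-5) = 10)
P(X(-3)) + j(-8, 20) = 10 - 8 = 2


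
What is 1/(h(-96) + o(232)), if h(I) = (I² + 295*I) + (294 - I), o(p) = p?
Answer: -1/18482 ≈ -5.4107e-5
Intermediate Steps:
h(I) = 294 + I² + 294*I
1/(h(-96) + o(232)) = 1/((294 + (-96)² + 294*(-96)) + 232) = 1/((294 + 9216 - 28224) + 232) = 1/(-18714 + 232) = 1/(-18482) = -1/18482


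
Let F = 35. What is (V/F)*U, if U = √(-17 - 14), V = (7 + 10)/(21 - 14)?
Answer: 17*I*√31/245 ≈ 0.38633*I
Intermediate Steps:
V = 17/7 ≈ 2.4286
U = I*√31 (U = √(-31) = I*√31 ≈ 5.5678*I)
(V/F)*U = ((17/7)/35)*(I*√31) = ((1/35)*(17/7))*(I*√31) = 17*(I*√31)/245 = 17*I*√31/245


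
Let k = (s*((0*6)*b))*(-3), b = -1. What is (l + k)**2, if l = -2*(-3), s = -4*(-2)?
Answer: 36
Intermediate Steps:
s = 8
l = 6
k = 0 (k = (8*((0*6)*(-1)))*(-3) = (8*(0*(-1)))*(-3) = (8*0)*(-3) = 0*(-3) = 0)
(l + k)**2 = (6 + 0)**2 = 6**2 = 36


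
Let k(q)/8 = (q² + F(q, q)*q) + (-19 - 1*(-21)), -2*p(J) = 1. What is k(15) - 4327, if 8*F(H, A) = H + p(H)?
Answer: -4587/2 ≈ -2293.5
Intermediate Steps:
p(J) = -½ (p(J) = -½*1 = -½)
F(H, A) = -1/16 + H/8 (F(H, A) = (H - ½)/8 = (-½ + H)/8 = -1/16 + H/8)
k(q) = 16 + 8*q² + 8*q*(-1/16 + q/8) (k(q) = 8*((q² + (-1/16 + q/8)*q) + (-19 - 1*(-21))) = 8*((q² + q*(-1/16 + q/8)) + (-19 + 21)) = 8*((q² + q*(-1/16 + q/8)) + 2) = 8*(2 + q² + q*(-1/16 + q/8)) = 16 + 8*q² + 8*q*(-1/16 + q/8))
k(15) - 4327 = (16 + 9*15² - ½*15) - 4327 = (16 + 9*225 - 15/2) - 4327 = (16 + 2025 - 15/2) - 4327 = 4067/2 - 4327 = -4587/2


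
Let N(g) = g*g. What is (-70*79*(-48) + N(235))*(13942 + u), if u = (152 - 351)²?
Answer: 17169366095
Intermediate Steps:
u = 39601 (u = (-199)² = 39601)
N(g) = g²
(-70*79*(-48) + N(235))*(13942 + u) = (-70*79*(-48) + 235²)*(13942 + 39601) = (-5530*(-48) + 55225)*53543 = (265440 + 55225)*53543 = 320665*53543 = 17169366095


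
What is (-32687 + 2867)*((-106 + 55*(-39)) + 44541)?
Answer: -1261087800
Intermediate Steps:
(-32687 + 2867)*((-106 + 55*(-39)) + 44541) = -29820*((-106 - 2145) + 44541) = -29820*(-2251 + 44541) = -29820*42290 = -1261087800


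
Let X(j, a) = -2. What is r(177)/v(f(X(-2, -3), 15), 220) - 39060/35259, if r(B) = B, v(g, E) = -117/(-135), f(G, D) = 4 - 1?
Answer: 4433565/21827 ≈ 203.12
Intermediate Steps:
f(G, D) = 3
v(g, E) = 13/15 (v(g, E) = -117*(-1/135) = 13/15)
r(177)/v(f(X(-2, -3), 15), 220) - 39060/35259 = 177/(13/15) - 39060/35259 = 177*(15/13) - 39060*1/35259 = 2655/13 - 1860/1679 = 4433565/21827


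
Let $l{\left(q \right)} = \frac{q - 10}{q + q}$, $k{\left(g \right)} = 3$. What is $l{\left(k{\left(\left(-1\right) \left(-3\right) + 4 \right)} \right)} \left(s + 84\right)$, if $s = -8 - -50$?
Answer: $-147$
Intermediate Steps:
$s = 42$ ($s = -8 + 50 = 42$)
$l{\left(q \right)} = \frac{-10 + q}{2 q}$
$l{\left(k{\left(\left(-1\right) \left(-3\right) + 4 \right)} \right)} \left(s + 84\right) = \frac{-10 + 3}{2 \cdot 3} \left(42 + 84\right) = \frac{1}{2} \cdot \frac{1}{3} \left(-7\right) 126 = \left(- \frac{7}{6}\right) 126 = -147$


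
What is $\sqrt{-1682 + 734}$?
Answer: $2 i \sqrt{237} \approx 30.79 i$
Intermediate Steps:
$\sqrt{-1682 + 734} = \sqrt{-948} = 2 i \sqrt{237}$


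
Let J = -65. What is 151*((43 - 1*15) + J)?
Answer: -5587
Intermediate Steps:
151*((43 - 1*15) + J) = 151*((43 - 1*15) - 65) = 151*((43 - 15) - 65) = 151*(28 - 65) = 151*(-37) = -5587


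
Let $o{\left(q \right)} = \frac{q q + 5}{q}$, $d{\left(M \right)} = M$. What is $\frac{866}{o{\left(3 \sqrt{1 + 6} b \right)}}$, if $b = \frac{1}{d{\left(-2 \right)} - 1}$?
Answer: $- \frac{433 \sqrt{7}}{6} \approx -190.94$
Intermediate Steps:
$b = - \frac{1}{3}$ ($b = \frac{1}{-2 - 1} = \frac{1}{-3} = - \frac{1}{3} \approx -0.33333$)
$o{\left(q \right)} = \frac{5 + q^{2}}{q}$ ($o{\left(q \right)} = \frac{q^{2} + 5}{q} = \frac{5 + q^{2}}{q}$)
$\frac{866}{o{\left(3 \sqrt{1 + 6} b \right)}} = \frac{866}{3 \sqrt{1 + 6} \left(- \frac{1}{3}\right) + \frac{5}{3 \sqrt{1 + 6} \left(- \frac{1}{3}\right)}} = \frac{866}{3 \sqrt{7} \left(- \frac{1}{3}\right) + \frac{5}{3 \sqrt{7} \left(- \frac{1}{3}\right)}} = \frac{866}{- \sqrt{7} + \frac{5}{\left(-1\right) \sqrt{7}}} = \frac{866}{- \sqrt{7} + 5 \left(- \frac{\sqrt{7}}{7}\right)} = \frac{866}{- \sqrt{7} - \frac{5 \sqrt{7}}{7}} = \frac{866}{\left(- \frac{12}{7}\right) \sqrt{7}} = 866 \left(- \frac{\sqrt{7}}{12}\right) = - \frac{433 \sqrt{7}}{6}$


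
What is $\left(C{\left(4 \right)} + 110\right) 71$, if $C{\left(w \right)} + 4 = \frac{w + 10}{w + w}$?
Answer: $\frac{30601}{4} \approx 7650.3$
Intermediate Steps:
$C{\left(w \right)} = -4 + \frac{10 + w}{2 w}$ ($C{\left(w \right)} = -4 + \frac{w + 10}{w + w} = -4 + \frac{10 + w}{2 w}$)
$\left(C{\left(4 \right)} + 110\right) 71 = \left(\left(- \frac{7}{2} + \frac{5}{4}\right) + 110\right) 71 = \left(- \frac{9}{4} + 110\right) 71 = \frac{431}{4} \cdot 71 = \frac{30601}{4}$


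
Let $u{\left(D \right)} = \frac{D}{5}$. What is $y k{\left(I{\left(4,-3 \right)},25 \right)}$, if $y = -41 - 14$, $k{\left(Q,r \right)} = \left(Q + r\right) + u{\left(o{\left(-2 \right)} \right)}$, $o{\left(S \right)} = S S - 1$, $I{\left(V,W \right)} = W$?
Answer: $-1243$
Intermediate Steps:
$o{\left(S \right)} = -1 + S^{2}$ ($o{\left(S \right)} = S^{2} - 1 = -1 + S^{2}$)
$u{\left(D \right)} = \frac{D}{5}$ ($u{\left(D \right)} = D \frac{1}{5} = \frac{D}{5}$)
$k{\left(Q,r \right)} = \frac{3}{5} + Q + r$ ($k{\left(Q,r \right)} = \left(Q + r\right) + \frac{-1 + \left(-2\right)^{2}}{5} = \left(Q + r\right) + \frac{-1 + 4}{5} = \left(Q + r\right) + \frac{1}{5} \cdot 3 = \left(Q + r\right) + \frac{3}{5} = \frac{3}{5} + Q + r$)
$y = -55$
$y k{\left(I{\left(4,-3 \right)},25 \right)} = - 55 \left(\frac{3}{5} - 3 + 25\right) = \left(-55\right) \frac{113}{5} = -1243$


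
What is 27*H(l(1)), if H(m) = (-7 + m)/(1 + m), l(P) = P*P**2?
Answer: -81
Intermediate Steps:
l(P) = P**3
H(m) = (-7 + m)/(1 + m)
27*H(l(1)) = 27*((-7 + 1**3)/(1 + 1**3)) = 27*((-7 + 1)/(1 + 1)) = 27*(-6/2) = 27*((1/2)*(-6)) = 27*(-3) = -81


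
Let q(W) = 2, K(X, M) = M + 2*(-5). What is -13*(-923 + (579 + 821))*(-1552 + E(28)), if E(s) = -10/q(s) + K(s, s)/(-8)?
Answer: 38675637/4 ≈ 9.6689e+6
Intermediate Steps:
K(X, M) = -10 + M (K(X, M) = M - 10 = -10 + M)
E(s) = -15/4 - s/8 (E(s) = -10/2 + (-10 + s)/(-8) = -10*1/2 + (-10 + s)*(-1/8) = -5 + (5/4 - s/8) = -15/4 - s/8)
-13*(-923 + (579 + 821))*(-1552 + E(28)) = -13*(-923 + (579 + 821))*(-1552 + (-15/4 - 1/8*28)) = -13*(-923 + 1400)*(-1552 + (-15/4 - 7/2)) = -6201*(-1552 - 29/4) = -6201*(-6237)/4 = -13*(-2975049/4) = 38675637/4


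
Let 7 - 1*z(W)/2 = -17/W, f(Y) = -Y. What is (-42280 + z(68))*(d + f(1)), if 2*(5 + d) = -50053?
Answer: 4232044515/4 ≈ 1.0580e+9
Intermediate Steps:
z(W) = 14 + 34/W (z(W) = 14 - (-34)/W = 14 + 34/W)
d = -50063/2 (d = -5 + (½)*(-50053) = -5 - 50053/2 = -50063/2 ≈ -25032.)
(-42280 + z(68))*(d + f(1)) = (-42280 + (14 + 34/68))*(-50063/2 - 1*1) = (-42280 + (14 + 34*(1/68)))*(-50063/2 - 1) = (-42280 + (14 + ½))*(-50065/2) = (-42280 + 29/2)*(-50065/2) = -84531/2*(-50065/2) = 4232044515/4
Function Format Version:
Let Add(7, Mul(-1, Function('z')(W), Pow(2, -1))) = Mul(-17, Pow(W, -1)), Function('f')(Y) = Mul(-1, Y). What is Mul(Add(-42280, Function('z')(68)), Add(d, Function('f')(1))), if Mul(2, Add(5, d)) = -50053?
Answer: Rational(4232044515, 4) ≈ 1.0580e+9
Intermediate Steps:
Function('z')(W) = Add(14, Mul(34, Pow(W, -1))) (Function('z')(W) = Add(14, Mul(-2, Mul(-17, Pow(W, -1)))) = Add(14, Mul(34, Pow(W, -1))))
d = Rational(-50063, 2) (d = Add(-5, Mul(Rational(1, 2), -50053)) = Add(-5, Rational(-50053, 2)) = Rational(-50063, 2) ≈ -25032.)
Mul(Add(-42280, Function('z')(68)), Add(d, Function('f')(1))) = Mul(Add(-42280, Add(14, Mul(34, Pow(68, -1)))), Add(Rational(-50063, 2), Mul(-1, 1))) = Mul(Add(-42280, Add(14, Mul(34, Rational(1, 68)))), Add(Rational(-50063, 2), -1)) = Mul(Add(-42280, Add(14, Rational(1, 2))), Rational(-50065, 2)) = Mul(Add(-42280, Rational(29, 2)), Rational(-50065, 2)) = Mul(Rational(-84531, 2), Rational(-50065, 2)) = Rational(4232044515, 4)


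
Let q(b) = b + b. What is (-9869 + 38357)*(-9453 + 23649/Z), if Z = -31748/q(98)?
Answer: -2170422719856/7937 ≈ -2.7346e+8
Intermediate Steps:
q(b) = 2*b
Z = -7937/49 (Z = -31748/(2*98) = -31748/196 = -31748*1/196 = -7937/49 ≈ -161.98)
(-9869 + 38357)*(-9453 + 23649/Z) = (-9869 + 38357)*(-9453 + 23649/(-7937/49)) = 28488*(-9453 + 23649*(-49/7937)) = 28488*(-9453 - 1158801/7937) = 28488*(-76187262/7937) = -2170422719856/7937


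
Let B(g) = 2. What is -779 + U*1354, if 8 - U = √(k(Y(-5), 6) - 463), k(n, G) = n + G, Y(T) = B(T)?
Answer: 10053 - 1354*I*√455 ≈ 10053.0 - 28882.0*I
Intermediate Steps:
Y(T) = 2
k(n, G) = G + n
U = 8 - I*√455 (U = 8 - √((6 + 2) - 463) = 8 - √(8 - 463) = 8 - √(-455) = 8 - I*√455 ≈ 8.0 - 21.331*I)
-779 + U*1354 = -779 + (8 - I*√455)*1354 = -779 + (10832 - 1354*I*√455) = 10053 - 1354*I*√455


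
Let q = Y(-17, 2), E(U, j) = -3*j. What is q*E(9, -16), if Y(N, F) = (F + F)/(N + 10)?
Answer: -192/7 ≈ -27.429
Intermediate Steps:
Y(N, F) = 2*F/(10 + N) (Y(N, F) = (2*F)/(10 + N) = 2*F/(10 + N))
q = -4/7 (q = 2*2/(10 - 17) = 2*2/(-7) = 2*2*(-⅐) = -4/7 ≈ -0.57143)
q*E(9, -16) = -(-12)*(-16)/7 = -4/7*48 = -192/7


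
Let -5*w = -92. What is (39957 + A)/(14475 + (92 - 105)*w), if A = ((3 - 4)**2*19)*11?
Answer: 200830/71179 ≈ 2.8215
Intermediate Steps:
w = 92/5 (w = -1/5*(-92) = 92/5 ≈ 18.400)
A = 209 (A = ((-1)**2*19)*11 = (1*19)*11 = 19*11 = 209)
(39957 + A)/(14475 + (92 - 105)*w) = (39957 + 209)/(14475 + (92 - 105)*(92/5)) = 40166/(14475 - 13*92/5) = 40166/(14475 - 1196/5) = 40166/(71179/5) = 40166*(5/71179) = 200830/71179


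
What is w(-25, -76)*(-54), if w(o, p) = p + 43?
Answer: 1782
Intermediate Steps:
w(o, p) = 43 + p
w(-25, -76)*(-54) = (43 - 76)*(-54) = -33*(-54) = 1782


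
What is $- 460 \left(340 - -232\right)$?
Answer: $-263120$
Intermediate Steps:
$- 460 \left(340 - -232\right) = - 460 \left(340 + 232\right) = \left(-460\right) 572 = -263120$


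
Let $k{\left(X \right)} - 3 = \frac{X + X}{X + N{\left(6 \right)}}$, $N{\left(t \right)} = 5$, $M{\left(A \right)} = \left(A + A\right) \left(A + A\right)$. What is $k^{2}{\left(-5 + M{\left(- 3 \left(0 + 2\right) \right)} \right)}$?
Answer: $\frac{126025}{5184} \approx 24.31$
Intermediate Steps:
$M{\left(A \right)} = 4 A^{2}$ ($M{\left(A \right)} = 2 A 2 A = 4 A^{2}$)
$k{\left(X \right)} = 3 + \frac{2 X}{5 + X}$ ($k{\left(X \right)} = 3 + \frac{X + X}{X + 5} = 3 + \frac{2 X}{5 + X}$)
$k^{2}{\left(-5 + M{\left(- 3 \left(0 + 2\right) \right)} \right)} = \left(\frac{5 \left(3 - \left(5 - 4 \left(- 3 \left(0 + 2\right)\right)^{2}\right)\right)}{5 - \left(5 - 4 \left(- 3 \left(0 + 2\right)\right)^{2}\right)}\right)^{2} = \left(\frac{5 \left(3 - \left(5 - 4 \left(\left(-3\right) 2\right)^{2}\right)\right)}{5 - \left(5 - 4 \left(\left(-3\right) 2\right)^{2}\right)}\right)^{2} = \left(\frac{5 \left(3 - \left(5 - 4 \left(-6\right)^{2}\right)\right)}{5 - \left(5 - 4 \left(-6\right)^{2}\right)}\right)^{2} = \left(\frac{5 \left(3 + \left(-5 + 4 \cdot 36\right)\right)}{5 + \left(-5 + 4 \cdot 36\right)}\right)^{2} = \left(\frac{5 \left(3 + \left(-5 + 144\right)\right)}{5 + \left(-5 + 144\right)}\right)^{2} = \left(\frac{5 \left(3 + 139\right)}{5 + 139}\right)^{2} = \left(5 \cdot \frac{1}{144} \cdot 142\right)^{2} = \left(\frac{355}{72}\right)^{2} = \frac{126025}{5184}$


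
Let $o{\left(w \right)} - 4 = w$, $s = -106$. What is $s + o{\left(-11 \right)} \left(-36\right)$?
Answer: $146$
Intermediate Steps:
$o{\left(w \right)} = 4 + w$
$s + o{\left(-11 \right)} \left(-36\right) = -106 + \left(4 - 11\right) \left(-36\right) = -106 - -252 = -106 + 252 = 146$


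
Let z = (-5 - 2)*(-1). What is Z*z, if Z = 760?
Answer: 5320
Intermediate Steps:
z = 7 (z = -7*(-1) = 7)
Z*z = 760*7 = 5320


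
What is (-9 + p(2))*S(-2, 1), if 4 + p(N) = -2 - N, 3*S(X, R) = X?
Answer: 34/3 ≈ 11.333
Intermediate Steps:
S(X, R) = X/3
p(N) = -6 - N (p(N) = -4 + (-2 - N) = -6 - N)
(-9 + p(2))*S(-2, 1) = (-9 + (-6 - 1*2))*((⅓)*(-2)) = (-9 + (-6 - 2))*(-⅔) = (-9 - 8)*(-⅔) = -17*(-⅔) = 34/3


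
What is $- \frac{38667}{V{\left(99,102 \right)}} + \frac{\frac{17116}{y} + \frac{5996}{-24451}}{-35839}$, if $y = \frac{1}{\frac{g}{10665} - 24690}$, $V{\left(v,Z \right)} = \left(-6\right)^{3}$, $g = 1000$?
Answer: $\frac{178995855130983281}{14953172773896} \approx 11970.0$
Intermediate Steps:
$V{\left(v,Z \right)} = -216$
$y = - \frac{2133}{52663570}$ ($y = \frac{1}{\frac{1000}{10665} - 24690} = \frac{1}{1000 \cdot \frac{1}{10665} - 24690} = \frac{1}{\frac{200}{2133} - 24690} = \frac{1}{- \frac{52663570}{2133}} = - \frac{2133}{52663570} \approx -4.0502 \cdot 10^{-5}$)
$- \frac{38667}{V{\left(99,102 \right)}} + \frac{\frac{17116}{y} + \frac{5996}{-24451}}{-35839} = - \frac{38667}{-216} + \frac{\frac{17116}{- \frac{2133}{52663570}} + \frac{5996}{-24451}}{-35839} = \left(-38667\right) \left(- \frac{1}{216}\right) + \left(17116 \left(- \frac{52663570}{2133}\right) + 5996 \left(- \frac{1}{24451}\right)\right) \left(- \frac{1}{35839}\right) = \frac{12889}{72} + \left(- \frac{901389664120}{2133} - \frac{5996}{24451}\right) \left(- \frac{1}{35839}\right) = \frac{12889}{72} - - \frac{22039878690187588}{1869146596737} = \frac{12889}{72} + \frac{22039878690187588}{1869146596737} = \frac{178995855130983281}{14953172773896}$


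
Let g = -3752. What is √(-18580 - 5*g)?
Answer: 6*√5 ≈ 13.416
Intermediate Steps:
√(-18580 - 5*g) = √(-18580 - 5*(-3752)) = √(-18580 + 18760) = √180 = 6*√5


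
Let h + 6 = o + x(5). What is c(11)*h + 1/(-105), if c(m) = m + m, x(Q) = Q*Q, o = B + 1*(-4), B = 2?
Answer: 39269/105 ≈ 373.99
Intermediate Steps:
o = -2 (o = 2 + 1*(-4) = 2 - 4 = -2)
x(Q) = Q²
h = 17 (h = -6 + (-2 + 5²) = -6 + (-2 + 25) = -6 + 23 = 17)
c(m) = 2*m
c(11)*h + 1/(-105) = (2*11)*17 + 1/(-105) = 22*17 - 1/105 = 374 - 1/105 = 39269/105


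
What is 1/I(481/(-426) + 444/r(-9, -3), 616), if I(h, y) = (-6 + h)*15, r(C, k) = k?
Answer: -142/330425 ≈ -0.00042975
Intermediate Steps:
I(h, y) = -90 + 15*h
1/I(481/(-426) + 444/r(-9, -3), 616) = 1/(-90 + 15*(481/(-426) + 444/(-3))) = 1/(-90 + 15*(481*(-1/426) + 444*(-⅓))) = 1/(-90 + 15*(-481/426 - 148)) = 1/(-90 + 15*(-63529/426)) = 1/(-90 - 317645/142) = 1/(-330425/142) = -142/330425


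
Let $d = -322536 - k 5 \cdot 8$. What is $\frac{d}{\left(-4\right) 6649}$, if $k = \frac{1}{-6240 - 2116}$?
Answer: $\frac{336888847}{27779522} \approx 12.127$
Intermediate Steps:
$k = - \frac{1}{8356}$ ($k = \frac{1}{-8356} = - \frac{1}{8356} \approx -0.00011967$)
$d = - \frac{673777694}{2089}$ ($d = -322536 - - \frac{5 \cdot 8}{8356} = -322536 - \left(- \frac{1}{8356}\right) 40 = -322536 - - \frac{10}{2089} = -322536 + \frac{10}{2089} = - \frac{673777694}{2089} \approx -3.2254 \cdot 10^{5}$)
$\frac{d}{\left(-4\right) 6649} = - \frac{673777694}{2089 \left(\left(-4\right) 6649\right)} = - \frac{673777694}{2089 \left(-26596\right)} = \left(- \frac{673777694}{2089}\right) \left(- \frac{1}{26596}\right) = \frac{336888847}{27779522}$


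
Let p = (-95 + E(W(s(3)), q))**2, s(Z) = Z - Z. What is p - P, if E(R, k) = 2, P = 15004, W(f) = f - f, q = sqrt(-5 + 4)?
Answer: -6355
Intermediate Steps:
s(Z) = 0
q = I (q = sqrt(-1) = I ≈ 1.0*I)
W(f) = 0
p = 8649 (p = (-95 + 2)**2 = (-93)**2 = 8649)
p - P = 8649 - 1*15004 = 8649 - 15004 = -6355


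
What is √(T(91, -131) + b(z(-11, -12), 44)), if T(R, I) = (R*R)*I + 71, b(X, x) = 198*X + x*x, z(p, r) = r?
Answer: 2*I*√271295 ≈ 1041.7*I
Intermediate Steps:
b(X, x) = x² + 198*X (b(X, x) = 198*X + x² = x² + 198*X)
T(R, I) = 71 + I*R² (T(R, I) = R²*I + 71 = I*R² + 71 = 71 + I*R²)
√(T(91, -131) + b(z(-11, -12), 44)) = √((71 - 131*91²) + (44² + 198*(-12))) = √((71 - 131*8281) + (1936 - 2376)) = √((71 - 1084811) - 440) = √(-1084740 - 440) = √(-1085180) = 2*I*√271295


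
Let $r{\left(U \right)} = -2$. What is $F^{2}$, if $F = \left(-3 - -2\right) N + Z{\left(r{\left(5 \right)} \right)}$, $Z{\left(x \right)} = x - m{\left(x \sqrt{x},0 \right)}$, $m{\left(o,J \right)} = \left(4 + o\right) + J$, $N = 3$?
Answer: $73 - 36 i \sqrt{2} \approx 73.0 - 50.912 i$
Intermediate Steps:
$m{\left(o,J \right)} = 4 + J + o$
$Z{\left(x \right)} = -4 + x - x^{\frac{3}{2}}$ ($Z{\left(x \right)} = x - \left(4 + 0 + x \sqrt{x}\right) = x - \left(4 + 0 + x^{\frac{3}{2}}\right) = x - \left(4 + x^{\frac{3}{2}}\right) = -4 + x - x^{\frac{3}{2}}$)
$F = -9 + 2 i \sqrt{2}$ ($F = \left(-3 - -2\right) 3 - \left(6 + \left(-2\right)^{\frac{3}{2}}\right) = \left(-3 + 2\right) 3 - \left(6 - 2 i \sqrt{2}\right) = \left(-1\right) 3 - \left(6 - 2 i \sqrt{2}\right) = -3 - \left(6 - 2 i \sqrt{2}\right) = -9 + 2 i \sqrt{2} \approx -9.0 + 2.8284 i$)
$F^{2} = \left(-9 + 2 i \sqrt{2}\right)^{2}$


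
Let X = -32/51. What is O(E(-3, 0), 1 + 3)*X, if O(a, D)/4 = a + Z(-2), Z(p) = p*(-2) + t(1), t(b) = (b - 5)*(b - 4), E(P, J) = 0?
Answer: -2048/51 ≈ -40.157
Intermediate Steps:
t(b) = (-5 + b)*(-4 + b)
Z(p) = 12 - 2*p (Z(p) = p*(-2) + (20 + 1² - 9*1) = -2*p + (20 + 1 - 9) = -2*p + 12 = 12 - 2*p)
X = -32/51 (X = -32*1/51 = -32/51 ≈ -0.62745)
O(a, D) = 64 + 4*a (O(a, D) = 4*(a + (12 - 2*(-2))) = 4*(a + (12 + 4)) = 4*(a + 16) = 4*(16 + a) = 64 + 4*a)
O(E(-3, 0), 1 + 3)*X = (64 + 4*0)*(-32/51) = (64 + 0)*(-32/51) = 64*(-32/51) = -2048/51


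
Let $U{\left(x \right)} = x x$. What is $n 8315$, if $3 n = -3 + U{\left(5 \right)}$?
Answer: $\frac{182930}{3} \approx 60977.0$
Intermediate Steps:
$U{\left(x \right)} = x^{2}$
$n = \frac{22}{3}$ ($n = \frac{-3 + 5^{2}}{3} = \frac{-3 + 25}{3} = \frac{1}{3} \cdot 22 = \frac{22}{3} \approx 7.3333$)
$n 8315 = \frac{22}{3} \cdot 8315 = \frac{182930}{3}$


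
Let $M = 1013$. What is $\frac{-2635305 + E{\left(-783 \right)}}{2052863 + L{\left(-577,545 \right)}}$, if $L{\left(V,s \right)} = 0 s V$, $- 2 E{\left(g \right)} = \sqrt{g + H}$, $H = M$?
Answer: $- \frac{2635305}{2052863} - \frac{\sqrt{230}}{4105726} \approx -1.2837$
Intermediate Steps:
$H = 1013$
$E{\left(g \right)} = - \frac{\sqrt{1013 + g}}{2}$ ($E{\left(g \right)} = - \frac{\sqrt{g + 1013}}{2} = - \frac{\sqrt{1013 + g}}{2}$)
$L{\left(V,s \right)} = 0$ ($L{\left(V,s \right)} = 0 V s = 0$)
$\frac{-2635305 + E{\left(-783 \right)}}{2052863 + L{\left(-577,545 \right)}} = \frac{-2635305 - \frac{\sqrt{1013 - 783}}{2}}{2052863 + 0} = \frac{-2635305 - \frac{\sqrt{230}}{2}}{2052863} = \left(-2635305 - \frac{\sqrt{230}}{2}\right) \frac{1}{2052863} = - \frac{2635305}{2052863} - \frac{\sqrt{230}}{4105726}$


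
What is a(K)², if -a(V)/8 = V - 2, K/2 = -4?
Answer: 6400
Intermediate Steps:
K = -8 (K = 2*(-4) = -8)
a(V) = 16 - 8*V (a(V) = -8*(V - 2) = -8*(-2 + V) = 16 - 8*V)
a(K)² = (16 - 8*(-8))² = (16 + 64)² = 80² = 6400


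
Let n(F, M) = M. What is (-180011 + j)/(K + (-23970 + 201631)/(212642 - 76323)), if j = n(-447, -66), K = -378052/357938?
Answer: -4393316079363547/6027976215 ≈ -7.2882e+5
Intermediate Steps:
K = -189026/178969 (K = -378052*1/357938 = -189026/178969 ≈ -1.0562)
j = -66
(-180011 + j)/(K + (-23970 + 201631)/(212642 - 76323)) = (-180011 - 66)/(-189026/178969 + (-23970 + 201631)/(212642 - 76323)) = -180077/(-189026/178969 + 177661/136319) = -180077/6027976215/24396875111 = -180077*24396875111/6027976215 = -4393316079363547/6027976215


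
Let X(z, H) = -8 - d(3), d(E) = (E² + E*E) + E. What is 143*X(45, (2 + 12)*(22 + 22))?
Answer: -4147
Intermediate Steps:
d(E) = E + 2*E² (d(E) = (E² + E²) + E = 2*E² + E = E + 2*E²)
X(z, H) = -29 (X(z, H) = -8 - 3*(1 + 2*3) = -8 - 3*(1 + 6) = -8 - 3*7 = -8 - 1*21 = -8 - 21 = -29)
143*X(45, (2 + 12)*(22 + 22)) = 143*(-29) = -4147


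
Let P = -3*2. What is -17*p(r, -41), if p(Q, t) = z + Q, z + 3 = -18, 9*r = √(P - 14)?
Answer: 357 - 34*I*√5/9 ≈ 357.0 - 8.4474*I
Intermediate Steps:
P = -6
r = 2*I*√5/9 (r = √(-6 - 14)/9 = √(-20)/9 = (2*I*√5)/9 = 2*I*√5/9 ≈ 0.4969*I)
z = -21 (z = -3 - 18 = -21)
p(Q, t) = -21 + Q
-17*p(r, -41) = -17*(-21 + 2*I*√5/9) = 357 - 34*I*√5/9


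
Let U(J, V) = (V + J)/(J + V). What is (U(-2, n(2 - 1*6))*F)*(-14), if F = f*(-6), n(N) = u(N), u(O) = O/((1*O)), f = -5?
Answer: -420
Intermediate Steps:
u(O) = 1 (u(O) = O/O = 1)
n(N) = 1
U(J, V) = 1 (U(J, V) = (J + V)/(J + V) = 1)
F = 30 (F = -5*(-6) = 30)
(U(-2, n(2 - 1*6))*F)*(-14) = (1*30)*(-14) = 30*(-14) = -420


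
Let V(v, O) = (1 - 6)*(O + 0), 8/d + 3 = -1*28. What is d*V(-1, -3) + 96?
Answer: 2856/31 ≈ 92.129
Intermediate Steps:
d = -8/31 (d = 8/(-3 - 1*28) = 8/(-3 - 28) = 8/(-31) = 8*(-1/31) = -8/31 ≈ -0.25806)
V(v, O) = -5*O
d*V(-1, -3) + 96 = -(-40)*(-3)/31 + 96 = -8/31*15 + 96 = -120/31 + 96 = 2856/31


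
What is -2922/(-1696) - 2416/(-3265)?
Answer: 6818933/2768720 ≈ 2.4628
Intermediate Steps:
-2922/(-1696) - 2416/(-3265) = -2922*(-1/1696) - 2416*(-1/3265) = 1461/848 + 2416/3265 = 6818933/2768720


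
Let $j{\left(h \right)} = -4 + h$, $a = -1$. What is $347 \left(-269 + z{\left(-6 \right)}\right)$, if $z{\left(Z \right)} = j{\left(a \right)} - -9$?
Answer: $-91955$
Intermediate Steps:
$z{\left(Z \right)} = 4$ ($z{\left(Z \right)} = \left(-4 - 1\right) - -9 = -5 + 9 = 4$)
$347 \left(-269 + z{\left(-6 \right)}\right) = 347 \left(-269 + 4\right) = 347 \left(-265\right) = -91955$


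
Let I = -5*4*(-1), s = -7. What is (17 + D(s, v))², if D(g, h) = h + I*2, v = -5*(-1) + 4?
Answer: 4356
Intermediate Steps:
I = 20 (I = -20*(-1) = 20)
v = 9 (v = 5 + 4 = 9)
D(g, h) = 40 + h (D(g, h) = h + 20*2 = h + 40 = 40 + h)
(17 + D(s, v))² = (17 + (40 + 9))² = (17 + 49)² = 66² = 4356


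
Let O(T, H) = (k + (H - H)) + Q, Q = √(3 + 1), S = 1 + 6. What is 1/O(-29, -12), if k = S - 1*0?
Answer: ⅑ ≈ 0.11111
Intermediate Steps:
S = 7
k = 7 (k = 7 - 1*0 = 7 + 0 = 7)
Q = 2 (Q = √4 = 2)
O(T, H) = 9 (O(T, H) = (7 + (H - H)) + 2 = (7 + 0) + 2 = 7 + 2 = 9)
1/O(-29, -12) = 1/9 = ⅑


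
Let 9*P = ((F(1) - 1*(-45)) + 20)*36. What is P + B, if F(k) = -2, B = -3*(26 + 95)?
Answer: -111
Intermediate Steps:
B = -363 (B = -3*121 = -363)
P = 252 (P = (((-2 - 1*(-45)) + 20)*36)/9 = (((-2 + 45) + 20)*36)/9 = ((43 + 20)*36)/9 = (63*36)/9 = (⅑)*2268 = 252)
P + B = 252 - 363 = -111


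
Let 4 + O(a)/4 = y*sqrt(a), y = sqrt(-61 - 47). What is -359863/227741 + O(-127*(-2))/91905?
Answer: -33076852871/20930536605 + 8*I*sqrt(762)/30635 ≈ -1.5803 + 0.0072086*I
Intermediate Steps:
y = 6*I*sqrt(3) (y = sqrt(-108) = 6*I*sqrt(3) ≈ 10.392*I)
O(a) = -16 + 24*I*sqrt(3)*sqrt(a) (O(a) = -16 + 4*((6*I*sqrt(3))*sqrt(a)) = -16 + 4*(6*I*sqrt(3)*sqrt(a)) = -16 + 24*I*sqrt(3)*sqrt(a))
-359863/227741 + O(-127*(-2))/91905 = -359863/227741 + (-16 + 24*I*sqrt(3)*sqrt(-127*(-2)))/91905 = -359863*1/227741 + (-16 + 24*I*sqrt(3)*sqrt(254))*(1/91905) = -359863/227741 + (-16 + 24*I*sqrt(762))*(1/91905) = -359863/227741 + (-16/91905 + 8*I*sqrt(762)/30635) = -33076852871/20930536605 + 8*I*sqrt(762)/30635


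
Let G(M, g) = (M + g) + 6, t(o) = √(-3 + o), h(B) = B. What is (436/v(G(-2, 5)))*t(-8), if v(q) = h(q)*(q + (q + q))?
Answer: 436*I*√11/243 ≈ 5.9508*I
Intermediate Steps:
G(M, g) = 6 + M + g
v(q) = 3*q² (v(q) = q*(q + (q + q)) = q*(q + 2*q) = q*(3*q) = 3*q²)
(436/v(G(-2, 5)))*t(-8) = (436/((3*(6 - 2 + 5)²)))*√(-3 - 8) = (436/((3*9²)))*√(-11) = (436/((3*81)))*(I*√11) = (436/243)*(I*√11) = (436*(1/243))*(I*√11) = 436*(I*√11)/243 = 436*I*√11/243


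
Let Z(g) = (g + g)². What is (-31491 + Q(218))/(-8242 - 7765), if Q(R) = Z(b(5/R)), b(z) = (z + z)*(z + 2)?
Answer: 4445206786026/2259518683127 ≈ 1.9673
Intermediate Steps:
b(z) = 2*z*(2 + z) (b(z) = (2*z)*(2 + z) = 2*z*(2 + z))
Z(g) = 4*g² (Z(g) = (2*g)² = 4*g²)
Q(R) = 400*(2 + 5/R)²/R² (Q(R) = 4*(2*(5/R)*(2 + 5/R))² = 4*(10*(2 + 5/R)/R)² = 4*(100*(2 + 5/R)²/R²) = 400*(2 + 5/R)²/R²)
(-31491 + Q(218))/(-8242 - 7765) = (-31491 + 400*(5 + 2*218)²/218⁴)/(-8242 - 7765) = (-31491 + 400*(1/2258530576)*(5 + 436)²)/(-16007) = (-31491 + 400*(1/2258530576)*441²)*(-1/16007) = (-31491 + 400*(1/2258530576)*194481)*(-1/16007) = (-31491 + 4862025/141158161)*(-1/16007) = -4445206786026/141158161*(-1/16007) = 4445206786026/2259518683127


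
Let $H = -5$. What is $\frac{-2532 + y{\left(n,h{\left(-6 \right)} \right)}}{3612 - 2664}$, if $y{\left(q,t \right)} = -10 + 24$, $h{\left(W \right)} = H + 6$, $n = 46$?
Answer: $- \frac{1259}{474} \approx -2.6561$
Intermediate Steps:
$h{\left(W \right)} = 1$ ($h{\left(W \right)} = -5 + 6 = 1$)
$y{\left(q,t \right)} = 14$
$\frac{-2532 + y{\left(n,h{\left(-6 \right)} \right)}}{3612 - 2664} = \frac{-2532 + 14}{3612 - 2664} = - \frac{2518}{948} = \left(-2518\right) \frac{1}{948} = - \frac{1259}{474}$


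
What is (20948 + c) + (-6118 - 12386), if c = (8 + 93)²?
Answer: 12645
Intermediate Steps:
c = 10201 (c = 101² = 10201)
(20948 + c) + (-6118 - 12386) = (20948 + 10201) + (-6118 - 12386) = 31149 - 18504 = 12645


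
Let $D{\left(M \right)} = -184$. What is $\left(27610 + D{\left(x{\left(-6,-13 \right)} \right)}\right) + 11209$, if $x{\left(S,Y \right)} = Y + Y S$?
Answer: $38635$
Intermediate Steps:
$x{\left(S,Y \right)} = Y + S Y$
$\left(27610 + D{\left(x{\left(-6,-13 \right)} \right)}\right) + 11209 = \left(27610 - 184\right) + 11209 = 27426 + 11209 = 38635$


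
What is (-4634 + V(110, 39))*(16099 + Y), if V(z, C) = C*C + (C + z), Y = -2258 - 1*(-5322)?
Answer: -56799132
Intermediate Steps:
Y = 3064 (Y = -2258 + 5322 = 3064)
V(z, C) = C + z + C² (V(z, C) = C² + (C + z) = C + z + C²)
(-4634 + V(110, 39))*(16099 + Y) = (-4634 + (39 + 110 + 39²))*(16099 + 3064) = (-4634 + (39 + 110 + 1521))*19163 = (-4634 + 1670)*19163 = -2964*19163 = -56799132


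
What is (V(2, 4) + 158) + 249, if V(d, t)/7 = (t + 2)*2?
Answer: 491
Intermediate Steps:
V(d, t) = 28 + 14*t (V(d, t) = 7*((t + 2)*2) = 7*((2 + t)*2) = 7*(4 + 2*t) = 28 + 14*t)
(V(2, 4) + 158) + 249 = ((28 + 14*4) + 158) + 249 = ((28 + 56) + 158) + 249 = (84 + 158) + 249 = 242 + 249 = 491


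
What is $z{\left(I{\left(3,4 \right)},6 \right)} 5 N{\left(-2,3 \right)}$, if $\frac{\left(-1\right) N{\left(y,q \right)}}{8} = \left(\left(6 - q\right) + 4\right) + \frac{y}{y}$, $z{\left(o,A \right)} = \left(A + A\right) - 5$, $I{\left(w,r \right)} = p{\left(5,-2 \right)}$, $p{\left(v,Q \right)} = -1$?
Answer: $-2240$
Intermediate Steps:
$I{\left(w,r \right)} = -1$
$z{\left(o,A \right)} = -5 + 2 A$ ($z{\left(o,A \right)} = 2 A - 5 = -5 + 2 A$)
$N{\left(y,q \right)} = -88 + 8 q$ ($N{\left(y,q \right)} = - 8 \left(\left(\left(6 - q\right) + 4\right) + \frac{y}{y}\right) = - 8 \left(\left(10 - q\right) + 1\right) = - 8 \left(11 - q\right) = -88 + 8 q$)
$z{\left(I{\left(3,4 \right)},6 \right)} 5 N{\left(-2,3 \right)} = \left(-5 + 2 \cdot 6\right) 5 \left(-88 + 8 \cdot 3\right) = \left(-5 + 12\right) 5 \left(-88 + 24\right) = 7 \cdot 5 \left(-64\right) = 35 \left(-64\right) = -2240$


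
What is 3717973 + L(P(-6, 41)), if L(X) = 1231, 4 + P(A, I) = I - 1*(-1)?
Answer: 3719204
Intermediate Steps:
P(A, I) = -3 + I (P(A, I) = -4 + (I - 1*(-1)) = -4 + (I + 1) = -4 + (1 + I) = -3 + I)
3717973 + L(P(-6, 41)) = 3717973 + 1231 = 3719204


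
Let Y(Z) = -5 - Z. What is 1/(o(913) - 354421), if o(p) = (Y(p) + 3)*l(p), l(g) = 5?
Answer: -1/358996 ≈ -2.7855e-6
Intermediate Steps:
o(p) = -10 - 5*p (o(p) = ((-5 - p) + 3)*5 = (-2 - p)*5 = -10 - 5*p)
1/(o(913) - 354421) = 1/((-10 - 5*913) - 354421) = 1/((-10 - 4565) - 354421) = 1/(-4575 - 354421) = 1/(-358996) = -1/358996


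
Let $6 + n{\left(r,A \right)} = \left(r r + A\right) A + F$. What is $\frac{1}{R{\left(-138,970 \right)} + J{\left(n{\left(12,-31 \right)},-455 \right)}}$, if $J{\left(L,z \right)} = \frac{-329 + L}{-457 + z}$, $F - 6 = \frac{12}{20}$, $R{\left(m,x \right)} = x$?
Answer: $\frac{4560}{4442357} \approx 0.0010265$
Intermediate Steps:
$F = \frac{33}{5}$ ($F = 6 + \frac{12}{20} = 6 + 12 \cdot \frac{1}{20} = 6 + \frac{3}{5} = \frac{33}{5} \approx 6.6$)
$n{\left(r,A \right)} = \frac{3}{5} + A \left(A + r^{2}\right)$ ($n{\left(r,A \right)} = -6 + \left(\left(r r + A\right) A + \frac{33}{5}\right) = -6 + \left(\left(r^{2} + A\right) A + \frac{33}{5}\right) = -6 + \left(\left(A + r^{2}\right) A + \frac{33}{5}\right) = -6 + \left(A \left(A + r^{2}\right) + \frac{33}{5}\right) = -6 + \left(\frac{33}{5} + A \left(A + r^{2}\right)\right) = \frac{3}{5} + A \left(A + r^{2}\right)$)
$J{\left(L,z \right)} = \frac{-329 + L}{-457 + z}$
$\frac{1}{R{\left(-138,970 \right)} + J{\left(n{\left(12,-31 \right)},-455 \right)}} = \frac{1}{970 + \frac{-329 + \left(\frac{3}{5} + \left(-31\right)^{2} - 31 \cdot 12^{2}\right)}{-457 - 455}} = \frac{1}{970 + \frac{-329 + \left(\frac{3}{5} + 961 - 4464\right)}{-912}} = \frac{1}{970 - \frac{-329 + \left(\frac{3}{5} + 961 - 4464\right)}{912}} = \frac{1}{970 - \frac{-329 - \frac{17512}{5}}{912}} = \frac{1}{970 - - \frac{19157}{4560}} = \frac{1}{970 + \frac{19157}{4560}} = \frac{1}{\frac{4442357}{4560}} = \frac{4560}{4442357}$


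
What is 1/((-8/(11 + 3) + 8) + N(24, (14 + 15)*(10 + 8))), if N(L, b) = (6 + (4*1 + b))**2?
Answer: 7/1981220 ≈ 3.5332e-6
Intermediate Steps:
N(L, b) = (10 + b)**2 (N(L, b) = (6 + (4 + b))**2 = (10 + b)**2)
1/((-8/(11 + 3) + 8) + N(24, (14 + 15)*(10 + 8))) = 1/((-8/(11 + 3) + 8) + (10 + (14 + 15)*(10 + 8))**2) = 1/((-8/14 + 8) + (10 + 29*18)**2) = 1/((-8*1/14 + 8) + (10 + 522)**2) = 1/((-4/7 + 8) + 532**2) = 1/(52/7 + 283024) = 1/(1981220/7) = 7/1981220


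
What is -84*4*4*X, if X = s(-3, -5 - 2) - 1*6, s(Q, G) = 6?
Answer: 0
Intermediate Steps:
X = 0 (X = 6 - 1*6 = 6 - 6 = 0)
-84*4*4*X = -84*4*4*0 = -1344*0 = -84*0 = 0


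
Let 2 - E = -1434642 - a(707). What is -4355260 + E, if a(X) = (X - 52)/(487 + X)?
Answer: -3487214849/1194 ≈ -2.9206e+6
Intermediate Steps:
a(X) = (-52 + X)/(487 + X)
E = 1712965591/1194 (E = 2 - (-1434642 - (-52 + 707)/(487 + 707)) = 2 - (-1434642 - 655/1194) = 2 - 1*(-1712963203/1194) = 2 + 1712963203/1194 = 1712965591/1194 ≈ 1.4346e+6)
-4355260 + E = -4355260 + 1712965591/1194 = -3487214849/1194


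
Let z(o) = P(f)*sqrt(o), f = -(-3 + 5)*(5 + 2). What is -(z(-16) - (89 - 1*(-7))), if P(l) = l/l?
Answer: 96 - 4*I ≈ 96.0 - 4.0*I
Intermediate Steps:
f = -14 (f = -2*7 = -1*14 = -14)
P(l) = 1
z(o) = sqrt(o) (z(o) = 1*sqrt(o) = sqrt(o))
-(z(-16) - (89 - 1*(-7))) = -(sqrt(-16) - (89 - 1*(-7))) = -(4*I - (89 + 7)) = -(4*I - 1*96) = -(4*I - 96) = -(-96 + 4*I) = 96 - 4*I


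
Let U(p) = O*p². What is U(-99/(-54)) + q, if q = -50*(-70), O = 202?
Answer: 75221/18 ≈ 4178.9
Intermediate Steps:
q = 3500
U(p) = 202*p²
U(-99/(-54)) + q = 202*(-99/(-54))² + 3500 = 202*(-99*(-1/54))² + 3500 = 202*(11/6)² + 3500 = 202*(121/36) + 3500 = 12221/18 + 3500 = 75221/18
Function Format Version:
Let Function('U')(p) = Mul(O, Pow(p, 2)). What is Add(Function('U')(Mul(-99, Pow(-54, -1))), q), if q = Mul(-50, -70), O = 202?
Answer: Rational(75221, 18) ≈ 4178.9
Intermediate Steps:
q = 3500
Function('U')(p) = Mul(202, Pow(p, 2))
Add(Function('U')(Mul(-99, Pow(-54, -1))), q) = Add(Mul(202, Pow(Mul(-99, Pow(-54, -1)), 2)), 3500) = Add(Mul(202, Pow(Mul(-99, Rational(-1, 54)), 2)), 3500) = Add(Mul(202, Pow(Rational(11, 6), 2)), 3500) = Add(Mul(202, Rational(121, 36)), 3500) = Add(Rational(12221, 18), 3500) = Rational(75221, 18)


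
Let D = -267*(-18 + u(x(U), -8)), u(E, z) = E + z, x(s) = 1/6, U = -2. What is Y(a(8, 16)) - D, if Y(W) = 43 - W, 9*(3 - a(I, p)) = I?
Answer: -123419/18 ≈ -6856.6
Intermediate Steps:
a(I, p) = 3 - I/9
x(s) = 1/6
D = 13795/2 (D = -267*(-18 + (1/6 - 8)) = -267*(-18 - 47/6) = -267*(-155/6) = 13795/2 ≈ 6897.5)
Y(a(8, 16)) - D = (43 - (3 - 1/9*8)) - 1*13795/2 = (43 - (3 - 8/9)) - 13795/2 = (43 - 1*19/9) - 13795/2 = (43 - 19/9) - 13795/2 = 368/9 - 13795/2 = -123419/18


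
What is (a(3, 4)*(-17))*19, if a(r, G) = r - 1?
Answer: -646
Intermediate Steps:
a(r, G) = -1 + r
(a(3, 4)*(-17))*19 = ((-1 + 3)*(-17))*19 = (2*(-17))*19 = -34*19 = -646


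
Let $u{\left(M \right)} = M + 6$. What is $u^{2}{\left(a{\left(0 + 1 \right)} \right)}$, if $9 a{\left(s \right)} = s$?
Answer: $\frac{3025}{81} \approx 37.346$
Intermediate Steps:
$a{\left(s \right)} = \frac{s}{9}$
$u{\left(M \right)} = 6 + M$
$u^{2}{\left(a{\left(0 + 1 \right)} \right)} = \left(6 + \frac{0 + 1}{9}\right)^{2} = \left(6 + \frac{1}{9} \cdot 1\right)^{2} = \left(6 + \frac{1}{9}\right)^{2} = \left(\frac{55}{9}\right)^{2} = \frac{3025}{81}$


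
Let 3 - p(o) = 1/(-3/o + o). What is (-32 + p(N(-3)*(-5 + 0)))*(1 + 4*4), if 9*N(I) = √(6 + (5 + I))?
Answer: -493 - 1530*√2/43 ≈ -543.32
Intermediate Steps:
N(I) = √(11 + I)/9 (N(I) = √(6 + (5 + I))/9 = √(11 + I)/9)
p(o) = 3 - 1/(o - 3/o) (p(o) = 3 - 1/(-3/o + o) = 3 - 1/(o - 3/o))
(-32 + p(N(-3)*(-5 + 0)))*(1 + 4*4) = (-32 + (-9 - √(11 - 3)/9*(-5 + 0) + 3*((√(11 - 3)/9)*(-5 + 0))²)/(-3 + ((√(11 - 3)/9)*(-5 + 0))²))*(1 + 4*4) = (-32 + (-9 - √8/9*(-5) + 3*((√8/9)*(-5))²)/(-3 + ((√8/9)*(-5))²))*(1 + 16) = (-32 + (-9 - (2*√2)/9*(-5) + 3*(((2*√2)/9)*(-5))²)/(-3 + (((2*√2)/9)*(-5))²))*17 = (-32 + (-9 - 2*√2/9*(-5) + 3*((2*√2/9)*(-5))²)/(-3 + ((2*√2/9)*(-5))²))*17 = (-32 + (-9 - (-10)*√2/9 + 3*(-10*√2/9)²)/(-3 + (-10*√2/9)²))*17 = (-32 + (-9 + 10*√2/9 + 3*(200/81))/(-3 + 200/81))*17 = (-32 + (-9 + 10*√2/9 + 200/27)/(-43/81))*17 = (-32 - 81*(-43/27 + 10*√2/9)/43)*17 = (-32 + (3 - 90*√2/43))*17 = (-29 - 90*√2/43)*17 = -493 - 1530*√2/43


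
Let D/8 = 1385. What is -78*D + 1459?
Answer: -862781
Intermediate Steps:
D = 11080 (D = 8*1385 = 11080)
-78*D + 1459 = -78*11080 + 1459 = -864240 + 1459 = -862781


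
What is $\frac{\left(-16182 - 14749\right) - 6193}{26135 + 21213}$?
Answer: $- \frac{9281}{11837} \approx -0.78407$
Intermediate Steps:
$\frac{\left(-16182 - 14749\right) - 6193}{26135 + 21213} = \frac{\left(-16182 - 14749\right) - 6193}{47348} = \left(-30931 - 6193\right) \frac{1}{47348} = \left(-37124\right) \frac{1}{47348} = - \frac{9281}{11837}$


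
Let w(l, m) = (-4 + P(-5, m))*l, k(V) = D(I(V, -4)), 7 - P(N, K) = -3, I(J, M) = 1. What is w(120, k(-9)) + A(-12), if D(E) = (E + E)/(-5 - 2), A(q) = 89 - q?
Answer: 821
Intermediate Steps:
P(N, K) = 10 (P(N, K) = 7 - 1*(-3) = 7 + 3 = 10)
D(E) = -2*E/7 (D(E) = (2*E)/(-7) = (2*E)*(-1/7) = -2*E/7)
k(V) = -2/7 (k(V) = -2/7*1 = -2/7)
w(l, m) = 6*l (w(l, m) = (-4 + 10)*l = 6*l)
w(120, k(-9)) + A(-12) = 6*120 + (89 - 1*(-12)) = 720 + (89 + 12) = 720 + 101 = 821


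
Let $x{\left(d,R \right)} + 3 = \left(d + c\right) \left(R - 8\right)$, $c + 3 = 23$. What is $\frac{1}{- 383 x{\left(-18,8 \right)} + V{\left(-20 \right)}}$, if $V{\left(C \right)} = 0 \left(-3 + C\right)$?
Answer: $\frac{1}{1149} \approx 0.00087032$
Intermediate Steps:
$c = 20$ ($c = -3 + 23 = 20$)
$V{\left(C \right)} = 0$
$x{\left(d,R \right)} = -3 + \left(-8 + R\right) \left(20 + d\right)$ ($x{\left(d,R \right)} = -3 + \left(d + 20\right) \left(R - 8\right) = -3 + \left(20 + d\right) \left(-8 + R\right) = -3 + \left(-8 + R\right) \left(20 + d\right)$)
$\frac{1}{- 383 x{\left(-18,8 \right)} + V{\left(-20 \right)}} = \frac{1}{- 383 \left(-163 - -144 + 20 \cdot 8 + 8 \left(-18\right)\right) + 0} = \frac{1}{- 383 \left(-163 + 144 + 160 - 144\right) + 0} = \frac{1}{\left(-383\right) \left(-3\right) + 0} = \frac{1}{1149 + 0} = \frac{1}{1149}$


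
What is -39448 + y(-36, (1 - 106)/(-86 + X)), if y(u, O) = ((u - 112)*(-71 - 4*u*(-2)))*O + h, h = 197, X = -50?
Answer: 60181/34 ≈ 1770.0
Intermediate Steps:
y(u, O) = 197 + O*(-112 + u)*(-71 + 8*u) (y(u, O) = ((u - 112)*(-71 - 4*u*(-2)))*O + 197 = ((-112 + u)*(-71 + 8*u))*O + 197 = O*(-112 + u)*(-71 + 8*u) + 197 = 197 + O*(-112 + u)*(-71 + 8*u))
-39448 + y(-36, (1 - 106)/(-86 + X)) = -39448 + (197 + 7952*((1 - 106)/(-86 - 50)) - 967*(1 - 106)/(-86 - 50)*(-36) + 8*((1 - 106)/(-86 - 50))*(-36)²) = -39448 + (197 + 7952*(-105/(-136)) - 967*(-105/(-136))*(-36) + 8*(-105/(-136))*1296) = -39448 + (197 + 7952*(-105*(-1/136)) - 967*(-105*(-1/136))*(-36) + 8*(-105*(-1/136))*1296) = -39448 + (197 + 7952*(105/136) - 967*105/136*(-36) + 8*(105/136)*1296) = -39448 + (197 + 104370/17 + 913815/34 + 136080/17) = -39448 + 1401413/34 = 60181/34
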